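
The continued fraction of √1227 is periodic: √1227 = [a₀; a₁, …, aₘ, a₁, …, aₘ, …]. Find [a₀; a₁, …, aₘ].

a₀ = ⌊√1227⌋ = 35.
With m₀=0, d₀=1 and mₖ₊₁ = dₖaₖ − mₖ, dₖ₊₁ = (n − mₖ₊₁²)/dₖ, aₖ₊₁ = ⌊(a₀+mₖ₊₁)/dₖ₊₁⌋:
  k=1: m=35, d=2, a=35
  k=2: m=35, d=1, a=70
d=1 and a=2a₀=70 at k=2, so the next step gives (m, d) = (35, 2) again — its k=1 value — and the period has length 2.

[35; 35, 70]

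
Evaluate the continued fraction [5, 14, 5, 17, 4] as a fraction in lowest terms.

Fold from the inside: start with 4/1.
  17 + 1/4 = 69/4
  5 + 4/69 = 349/69
  14 + 69/349 = 4955/349
  5 + 349/4955 = 25124/4955

25124/4955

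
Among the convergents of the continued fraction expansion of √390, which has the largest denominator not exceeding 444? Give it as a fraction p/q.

3140/159

√390 = [19; 1, 2, 1, 38, …] (period length 4).
Convergents:
  p_0/q_0 = 19/1
  p_1/q_1 = 20/1
  p_2/q_2 = 59/3
  p_3/q_3 = 79/4
  p_4/q_4 = 3061/155
  p_5/q_5 = 3140/159
  p_6/q_6 = 9341/473
q_5 = 159 ≤ 444 < 473 = q_6, so the answer is 3140/159.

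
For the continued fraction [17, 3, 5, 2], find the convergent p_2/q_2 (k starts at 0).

Using pₖ = aₖpₖ₋₁ + pₖ₋₂, qₖ = aₖqₖ₋₁ + qₖ₋₂ (with p₋₁=1, p₋₂=0, q₋₁=0, q₋₂=1):
  k=0: a=17, p=17, q=1
  k=1: a=3, p=52, q=3
  k=2: a=5, p=277, q=16

277/16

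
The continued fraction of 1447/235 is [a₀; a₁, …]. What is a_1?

1447 = 6·235 + 37   →  a_0 = 6
235 = 6·37 + 13   →  a_1 = 6

6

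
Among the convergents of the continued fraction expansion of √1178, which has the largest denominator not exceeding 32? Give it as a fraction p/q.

√1178 = [34; 3, 9, 2, 9, 3, 68, …] (period length 6).
Convergents:
  p_0/q_0 = 34/1
  p_1/q_1 = 103/3
  p_2/q_2 = 961/28
  p_3/q_3 = 2025/59
q_2 = 28 ≤ 32 < 59 = q_3, so the answer is 961/28.

961/28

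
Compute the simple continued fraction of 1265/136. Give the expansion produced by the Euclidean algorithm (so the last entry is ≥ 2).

[9; 3, 3, 6, 2]

1265 = 9·136 + 41
136 = 3·41 + 13
41 = 3·13 + 2
13 = 6·2 + 1
2 = 2·1 + 0  (stop)
So 1265/136 = [9; 3, 3, 6, 2].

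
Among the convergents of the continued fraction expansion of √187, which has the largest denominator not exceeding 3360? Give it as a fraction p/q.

√187 = [13; 1, 2, 13, 2, 1, 26, …] (period length 6).
Convergents:
  p_0/q_0 = 13/1
  p_1/q_1 = 14/1
  p_2/q_2 = 41/3
  p_3/q_3 = 547/40
  p_4/q_4 = 1135/83
  p_5/q_5 = 1682/123
  p_6/q_6 = 44867/3281
  p_7/q_7 = 46549/3404
q_6 = 3281 ≤ 3360 < 3404 = q_7, so the answer is 44867/3281.

44867/3281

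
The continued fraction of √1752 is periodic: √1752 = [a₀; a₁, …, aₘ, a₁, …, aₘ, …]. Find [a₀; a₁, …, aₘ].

a₀ = ⌊√1752⌋ = 41.
With m₀=0, d₀=1 and mₖ₊₁ = dₖaₖ − mₖ, dₖ₊₁ = (n − mₖ₊₁²)/dₖ, aₖ₊₁ = ⌊(a₀+mₖ₊₁)/dₖ₊₁⌋:
  k=1: m=41, d=71, a=1
  k=2: m=30, d=12, a=5
  k=3: m=30, d=71, a=1
  k=4: m=41, d=1, a=82
d=1 and a=2a₀=82 at k=4, so the next step gives (m, d) = (41, 71) again — its k=1 value — and the period has length 4.

[41; 1, 5, 1, 82]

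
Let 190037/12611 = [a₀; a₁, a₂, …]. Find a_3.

190037 = 15·12611 + 872   →  a_0 = 15
12611 = 14·872 + 403   →  a_1 = 14
872 = 2·403 + 66   →  a_2 = 2
403 = 6·66 + 7   →  a_3 = 6

6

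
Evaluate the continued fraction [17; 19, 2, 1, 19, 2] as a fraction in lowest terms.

Fold from the inside: start with 2/1.
  19 + 1/2 = 39/2
  1 + 2/39 = 41/39
  2 + 39/41 = 121/41
  19 + 41/121 = 2340/121
  17 + 121/2340 = 39901/2340

39901/2340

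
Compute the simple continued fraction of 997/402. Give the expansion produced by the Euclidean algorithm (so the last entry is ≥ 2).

997 = 2*402 + 193
402 = 2*193 + 16
193 = 12*16 + 1
16 = 16*1 + 0  (stop)
So 997/402 = [2; 2, 12, 16].

[2; 2, 12, 16]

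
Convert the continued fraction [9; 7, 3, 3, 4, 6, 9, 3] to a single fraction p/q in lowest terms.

Fold from the inside: start with 3/1.
  9 + 1/3 = 28/3
  6 + 3/28 = 171/28
  4 + 28/171 = 712/171
  3 + 171/712 = 2307/712
  3 + 712/2307 = 7633/2307
  7 + 2307/7633 = 55738/7633
  9 + 7633/55738 = 509275/55738

509275/55738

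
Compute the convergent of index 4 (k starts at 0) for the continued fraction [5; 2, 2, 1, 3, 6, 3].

Using pₖ = aₖpₖ₋₁ + pₖ₋₂, qₖ = aₖqₖ₋₁ + qₖ₋₂ (with p₋₁=1, p₋₂=0, q₋₁=0, q₋₂=1):
  k=0: a=5, p=5, q=1
  k=1: a=2, p=11, q=2
  k=2: a=2, p=27, q=5
  k=3: a=1, p=38, q=7
  k=4: a=3, p=141, q=26

141/26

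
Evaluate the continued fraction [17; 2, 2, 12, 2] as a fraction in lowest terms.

Using pₖ = aₖpₖ₋₁ + pₖ₋₂ and qₖ = aₖqₖ₋₁ + qₖ₋₂:
  k=0: a=17, p=17, q=1
  k=1: a=2, p=35, q=2
  k=2: a=2, p=87, q=5
  k=3: a=12, p=1079, q=62
  k=4: a=2, p=2245, q=129

2245/129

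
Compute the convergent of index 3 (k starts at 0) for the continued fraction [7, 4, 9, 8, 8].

Using pₖ = aₖpₖ₋₁ + pₖ₋₂, qₖ = aₖqₖ₋₁ + qₖ₋₂ (with p₋₁=1, p₋₂=0, q₋₁=0, q₋₂=1):
  k=0: a=7, p=7, q=1
  k=1: a=4, p=29, q=4
  k=2: a=9, p=268, q=37
  k=3: a=8, p=2173, q=300

2173/300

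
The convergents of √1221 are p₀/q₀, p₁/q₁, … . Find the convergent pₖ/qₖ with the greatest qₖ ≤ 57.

1223/35

√1221 = [34; 1, 16, 2, 16, 1, 68, …] (period length 6).
Convergents:
  p_0/q_0 = 34/1
  p_1/q_1 = 35/1
  p_2/q_2 = 594/17
  p_3/q_3 = 1223/35
  p_4/q_4 = 20162/577
q_3 = 35 ≤ 57 < 577 = q_4, so the answer is 1223/35.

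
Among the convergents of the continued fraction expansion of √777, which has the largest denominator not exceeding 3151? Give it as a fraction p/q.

√777 = [27; 1, 6, 1, 54, …] (period length 4).
Convergents:
  p_0/q_0 = 27/1
  p_1/q_1 = 28/1
  p_2/q_2 = 195/7
  p_3/q_3 = 223/8
  p_4/q_4 = 12237/439
  p_5/q_5 = 12460/447
  p_6/q_6 = 86997/3121
  p_7/q_7 = 99457/3568
q_6 = 3121 ≤ 3151 < 3568 = q_7, so the answer is 86997/3121.

86997/3121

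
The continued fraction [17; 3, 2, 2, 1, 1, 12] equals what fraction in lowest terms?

Fold from the inside: start with 12/1.
  1 + 1/12 = 13/12
  1 + 12/13 = 25/13
  2 + 13/25 = 63/25
  2 + 25/63 = 151/63
  3 + 63/151 = 516/151
  17 + 151/516 = 8923/516

8923/516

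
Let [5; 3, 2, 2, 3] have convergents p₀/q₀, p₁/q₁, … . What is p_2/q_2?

37/7

Using pₖ = aₖpₖ₋₁ + pₖ₋₂, qₖ = aₖqₖ₋₁ + qₖ₋₂ (with p₋₁=1, p₋₂=0, q₋₁=0, q₋₂=1):
  k=0: a=5, p=5, q=1
  k=1: a=3, p=16, q=3
  k=2: a=2, p=37, q=7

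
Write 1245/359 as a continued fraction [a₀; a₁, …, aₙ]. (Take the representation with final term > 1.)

[3; 2, 7, 3, 3, 2]

1245 = 3·359 + 168
359 = 2·168 + 23
168 = 7·23 + 7
23 = 3·7 + 2
7 = 3·2 + 1
2 = 2·1 + 0  (stop)
So 1245/359 = [3; 2, 7, 3, 3, 2].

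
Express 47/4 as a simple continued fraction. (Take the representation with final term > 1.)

47 = 11×4 + 3
4 = 1×3 + 1
3 = 3×1 + 0  (stop)
So 47/4 = [11; 1, 3].

[11; 1, 3]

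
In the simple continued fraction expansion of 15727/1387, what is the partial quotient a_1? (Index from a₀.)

15727 = 11·1387 + 470   →  a_0 = 11
1387 = 2·470 + 447   →  a_1 = 2

2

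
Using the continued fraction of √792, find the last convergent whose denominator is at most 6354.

77617/2758

√792 = [28; 7, 56, …] (period length 2).
Convergents:
  p_0/q_0 = 28/1
  p_1/q_1 = 197/7
  p_2/q_2 = 11060/393
  p_3/q_3 = 77617/2758
  p_4/q_4 = 4357612/154841
q_3 = 2758 ≤ 6354 < 154841 = q_4, so the answer is 77617/2758.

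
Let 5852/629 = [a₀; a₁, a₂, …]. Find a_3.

2

5852 = 9·629 + 191   →  a_0 = 9
629 = 3·191 + 56   →  a_1 = 3
191 = 3·56 + 23   →  a_2 = 3
56 = 2·23 + 10   →  a_3 = 2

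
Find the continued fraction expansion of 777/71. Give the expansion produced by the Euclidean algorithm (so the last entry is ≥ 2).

777 = 10×71 + 67
71 = 1×67 + 4
67 = 16×4 + 3
4 = 1×3 + 1
3 = 3×1 + 0  (stop)
So 777/71 = [10; 1, 16, 1, 3].

[10; 1, 16, 1, 3]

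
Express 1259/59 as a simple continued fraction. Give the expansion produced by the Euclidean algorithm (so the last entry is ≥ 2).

1259 = 21*59 + 20
59 = 2*20 + 19
20 = 1*19 + 1
19 = 19*1 + 0  (stop)
So 1259/59 = [21; 2, 1, 19].

[21; 2, 1, 19]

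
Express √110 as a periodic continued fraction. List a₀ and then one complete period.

[10; 2, 20]

a₀ = ⌊√110⌋ = 10.
With m₀=0, d₀=1 and mₖ₊₁ = dₖaₖ − mₖ, dₖ₊₁ = (n − mₖ₊₁²)/dₖ, aₖ₊₁ = ⌊(a₀+mₖ₊₁)/dₖ₊₁⌋:
  k=1: m=10, d=10, a=2
  k=2: m=10, d=1, a=20
d=1 and a=2a₀=20 at k=2, so the next step gives (m, d) = (10, 10) again — its k=1 value — and the period has length 2.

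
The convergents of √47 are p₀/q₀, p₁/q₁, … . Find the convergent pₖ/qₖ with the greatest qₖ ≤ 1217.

√47 = [6; 1, 5, 1, 12, …] (period length 4).
Convergents:
  p_0/q_0 = 6/1
  p_1/q_1 = 7/1
  p_2/q_2 = 41/6
  p_3/q_3 = 48/7
  p_4/q_4 = 617/90
  p_5/q_5 = 665/97
  p_6/q_6 = 3942/575
  p_7/q_7 = 4607/672
  p_8/q_8 = 59226/8639
q_7 = 672 ≤ 1217 < 8639 = q_8, so the answer is 4607/672.

4607/672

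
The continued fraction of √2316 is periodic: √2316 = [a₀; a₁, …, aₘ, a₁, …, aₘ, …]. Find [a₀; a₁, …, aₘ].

[48; 8, 96]

a₀ = ⌊√2316⌋ = 48.
With m₀=0, d₀=1 and mₖ₊₁ = dₖaₖ − mₖ, dₖ₊₁ = (n − mₖ₊₁²)/dₖ, aₖ₊₁ = ⌊(a₀+mₖ₊₁)/dₖ₊₁⌋:
  k=1: m=48, d=12, a=8
  k=2: m=48, d=1, a=96
d=1 and a=2a₀=96 at k=2, so the next step gives (m, d) = (48, 12) again — its k=1 value — and the period has length 2.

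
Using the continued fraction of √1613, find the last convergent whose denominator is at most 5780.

119121/2966

√1613 = [40; 6, 6, 80, …] (period length 3).
Convergents:
  p_0/q_0 = 40/1
  p_1/q_1 = 241/6
  p_2/q_2 = 1486/37
  p_3/q_3 = 119121/2966
  p_4/q_4 = 716212/17833
q_3 = 2966 ≤ 5780 < 17833 = q_4, so the answer is 119121/2966.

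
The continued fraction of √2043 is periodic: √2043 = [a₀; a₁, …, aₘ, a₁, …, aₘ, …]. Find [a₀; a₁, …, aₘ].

a₀ = ⌊√2043⌋ = 45.
With m₀=0, d₀=1 and mₖ₊₁ = dₖaₖ − mₖ, dₖ₊₁ = (n − mₖ₊₁²)/dₖ, aₖ₊₁ = ⌊(a₀+mₖ₊₁)/dₖ₊₁⌋:
  k=1: m=45, d=18, a=5
  k=2: m=45, d=1, a=90
d=1 and a=2a₀=90 at k=2, so the next step gives (m, d) = (45, 18) again — its k=1 value — and the period has length 2.

[45; 5, 90]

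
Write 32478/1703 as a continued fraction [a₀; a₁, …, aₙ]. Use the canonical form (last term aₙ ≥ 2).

[19; 14, 13, 2, 4]

32478 = 19*1703 + 121
1703 = 14*121 + 9
121 = 13*9 + 4
9 = 2*4 + 1
4 = 4*1 + 0  (stop)
So 32478/1703 = [19; 14, 13, 2, 4].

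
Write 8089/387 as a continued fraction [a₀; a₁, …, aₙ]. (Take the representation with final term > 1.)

8089 = 20×387 + 349
387 = 1×349 + 38
349 = 9×38 + 7
38 = 5×7 + 3
7 = 2×3 + 1
3 = 3×1 + 0  (stop)
So 8089/387 = [20; 1, 9, 5, 2, 3].

[20; 1, 9, 5, 2, 3]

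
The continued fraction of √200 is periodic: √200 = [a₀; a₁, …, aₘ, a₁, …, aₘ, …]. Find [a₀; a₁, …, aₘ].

a₀ = ⌊√200⌋ = 14.
With m₀=0, d₀=1 and mₖ₊₁ = dₖaₖ − mₖ, dₖ₊₁ = (n − mₖ₊₁²)/dₖ, aₖ₊₁ = ⌊(a₀+mₖ₊₁)/dₖ₊₁⌋:
  k=1: m=14, d=4, a=7
  k=2: m=14, d=1, a=28
d=1 and a=2a₀=28 at k=2, so the next step gives (m, d) = (14, 4) again — its k=1 value — and the period has length 2.

[14; 7, 28]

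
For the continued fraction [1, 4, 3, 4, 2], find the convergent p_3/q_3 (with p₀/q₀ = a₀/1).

Using pₖ = aₖpₖ₋₁ + pₖ₋₂, qₖ = aₖqₖ₋₁ + qₖ₋₂ (with p₋₁=1, p₋₂=0, q₋₁=0, q₋₂=1):
  k=0: a=1, p=1, q=1
  k=1: a=4, p=5, q=4
  k=2: a=3, p=16, q=13
  k=3: a=4, p=69, q=56

69/56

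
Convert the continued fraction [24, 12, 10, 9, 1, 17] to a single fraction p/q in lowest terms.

526808/21875

Using pₖ = aₖpₖ₋₁ + pₖ₋₂ and qₖ = aₖqₖ₋₁ + qₖ₋₂:
  k=0: a=24, p=24, q=1
  k=1: a=12, p=289, q=12
  k=2: a=10, p=2914, q=121
  k=3: a=9, p=26515, q=1101
  k=4: a=1, p=29429, q=1222
  k=5: a=17, p=526808, q=21875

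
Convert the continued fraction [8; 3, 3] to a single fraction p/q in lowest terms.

Fold from the inside: start with 3/1.
  3 + 1/3 = 10/3
  8 + 3/10 = 83/10

83/10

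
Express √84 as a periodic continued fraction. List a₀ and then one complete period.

[9; 6, 18]

a₀ = ⌊√84⌋ = 9.
With m₀=0, d₀=1 and mₖ₊₁ = dₖaₖ − mₖ, dₖ₊₁ = (n − mₖ₊₁²)/dₖ, aₖ₊₁ = ⌊(a₀+mₖ₊₁)/dₖ₊₁⌋:
  k=1: m=9, d=3, a=6
  k=2: m=9, d=1, a=18
d=1 and a=2a₀=18 at k=2, so the next step gives (m, d) = (9, 3) again — its k=1 value — and the period has length 2.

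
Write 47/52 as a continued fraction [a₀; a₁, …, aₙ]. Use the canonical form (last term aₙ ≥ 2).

[0; 1, 9, 2, 2]

47 = 0*52 + 47
52 = 1*47 + 5
47 = 9*5 + 2
5 = 2*2 + 1
2 = 2*1 + 0  (stop)
So 47/52 = [0; 1, 9, 2, 2].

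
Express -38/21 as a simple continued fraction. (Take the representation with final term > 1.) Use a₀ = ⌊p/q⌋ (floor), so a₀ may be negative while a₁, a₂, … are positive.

[-2; 5, 4]

-38 = -2·21 + 4
21 = 5·4 + 1
4 = 4·1 + 0  (stop)
So -38/21 = [-2; 5, 4].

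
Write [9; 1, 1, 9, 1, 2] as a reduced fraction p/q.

581/61

Using pₖ = aₖpₖ₋₁ + pₖ₋₂ and qₖ = aₖqₖ₋₁ + qₖ₋₂:
  k=0: a=9, p=9, q=1
  k=1: a=1, p=10, q=1
  k=2: a=1, p=19, q=2
  k=3: a=9, p=181, q=19
  k=4: a=1, p=200, q=21
  k=5: a=2, p=581, q=61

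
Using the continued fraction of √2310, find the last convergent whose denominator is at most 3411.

√2310 = [48; 16, 96, …] (period length 2).
Convergents:
  p_0/q_0 = 48/1
  p_1/q_1 = 769/16
  p_2/q_2 = 73872/1537
  p_3/q_3 = 1182721/24608
q_2 = 1537 ≤ 3411 < 24608 = q_3, so the answer is 73872/1537.

73872/1537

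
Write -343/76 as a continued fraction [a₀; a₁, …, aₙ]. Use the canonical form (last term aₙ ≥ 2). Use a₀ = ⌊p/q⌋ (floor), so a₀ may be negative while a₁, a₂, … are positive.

[-5; 2, 18, 2]

-343 = -5·76 + 37
76 = 2·37 + 2
37 = 18·2 + 1
2 = 2·1 + 0  (stop)
So -343/76 = [-5; 2, 18, 2].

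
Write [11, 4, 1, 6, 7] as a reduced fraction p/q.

Using pₖ = aₖpₖ₋₁ + pₖ₋₂ and qₖ = aₖqₖ₋₁ + qₖ₋₂:
  k=0: a=11, p=11, q=1
  k=1: a=4, p=45, q=4
  k=2: a=1, p=56, q=5
  k=3: a=6, p=381, q=34
  k=4: a=7, p=2723, q=243

2723/243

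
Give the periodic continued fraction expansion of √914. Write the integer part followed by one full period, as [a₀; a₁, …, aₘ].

a₀ = ⌊√914⌋ = 30.
With m₀=0, d₀=1 and mₖ₊₁ = dₖaₖ − mₖ, dₖ₊₁ = (n − mₖ₊₁²)/dₖ, aₖ₊₁ = ⌊(a₀+mₖ₊₁)/dₖ₊₁⌋:
  k=1: m=30, d=14, a=4
  k=2: m=26, d=17, a=3
  k=3: m=25, d=17, a=3
  k=4: m=26, d=14, a=4
  k=5: m=30, d=1, a=60
d=1 and a=2a₀=60 at k=5, so the next step gives (m, d) = (30, 14) again — its k=1 value — and the period has length 5.

[30; 4, 3, 3, 4, 60]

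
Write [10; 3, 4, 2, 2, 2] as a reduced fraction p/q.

Using pₖ = aₖpₖ₋₁ + pₖ₋₂ and qₖ = aₖqₖ₋₁ + qₖ₋₂:
  k=0: a=10, p=10, q=1
  k=1: a=3, p=31, q=3
  k=2: a=4, p=134, q=13
  k=3: a=2, p=299, q=29
  k=4: a=2, p=732, q=71
  k=5: a=2, p=1763, q=171

1763/171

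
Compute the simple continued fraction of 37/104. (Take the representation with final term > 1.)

[0; 2, 1, 4, 3, 2]

37 = 0·104 + 37
104 = 2·37 + 30
37 = 1·30 + 7
30 = 4·7 + 2
7 = 3·2 + 1
2 = 2·1 + 0  (stop)
So 37/104 = [0; 2, 1, 4, 3, 2].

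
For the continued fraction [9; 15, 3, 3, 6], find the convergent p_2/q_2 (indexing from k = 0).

417/46

Using pₖ = aₖpₖ₋₁ + pₖ₋₂, qₖ = aₖqₖ₋₁ + qₖ₋₂ (with p₋₁=1, p₋₂=0, q₋₁=0, q₋₂=1):
  k=0: a=9, p=9, q=1
  k=1: a=15, p=136, q=15
  k=2: a=3, p=417, q=46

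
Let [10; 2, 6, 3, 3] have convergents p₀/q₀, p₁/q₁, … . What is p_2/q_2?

Using pₖ = aₖpₖ₋₁ + pₖ₋₂, qₖ = aₖqₖ₋₁ + qₖ₋₂ (with p₋₁=1, p₋₂=0, q₋₁=0, q₋₂=1):
  k=0: a=10, p=10, q=1
  k=1: a=2, p=21, q=2
  k=2: a=6, p=136, q=13

136/13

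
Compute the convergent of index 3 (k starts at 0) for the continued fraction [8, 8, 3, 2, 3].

471/58

Using pₖ = aₖpₖ₋₁ + pₖ₋₂, qₖ = aₖqₖ₋₁ + qₖ₋₂ (with p₋₁=1, p₋₂=0, q₋₁=0, q₋₂=1):
  k=0: a=8, p=8, q=1
  k=1: a=8, p=65, q=8
  k=2: a=3, p=203, q=25
  k=3: a=2, p=471, q=58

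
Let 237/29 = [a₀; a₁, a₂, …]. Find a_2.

1

237 = 8·29 + 5   →  a_0 = 8
29 = 5·5 + 4   →  a_1 = 5
5 = 1·4 + 1   →  a_2 = 1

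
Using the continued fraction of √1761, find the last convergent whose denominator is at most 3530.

98658/2351

√1761 = [41; 1, 26, 1, 82, …] (period length 4).
Convergents:
  p_0/q_0 = 41/1
  p_1/q_1 = 42/1
  p_2/q_2 = 1133/27
  p_3/q_3 = 1175/28
  p_4/q_4 = 97483/2323
  p_5/q_5 = 98658/2351
  p_6/q_6 = 2662591/63449
q_5 = 2351 ≤ 3530 < 63449 = q_6, so the answer is 98658/2351.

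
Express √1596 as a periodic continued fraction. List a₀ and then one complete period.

a₀ = ⌊√1596⌋ = 39.
With m₀=0, d₀=1 and mₖ₊₁ = dₖaₖ − mₖ, dₖ₊₁ = (n − mₖ₊₁²)/dₖ, aₖ₊₁ = ⌊(a₀+mₖ₊₁)/dₖ₊₁⌋:
  k=1: m=39, d=75, a=1
  k=2: m=36, d=4, a=18
  k=3: m=36, d=75, a=1
  k=4: m=39, d=1, a=78
d=1 and a=2a₀=78 at k=4, so the next step gives (m, d) = (39, 75) again — its k=1 value — and the period has length 4.

[39; 1, 18, 1, 78]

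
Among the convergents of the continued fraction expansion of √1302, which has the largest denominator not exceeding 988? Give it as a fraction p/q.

31212/865

√1302 = [36; 12, 72, …] (period length 2).
Convergents:
  p_0/q_0 = 36/1
  p_1/q_1 = 433/12
  p_2/q_2 = 31212/865
  p_3/q_3 = 374977/10392
q_2 = 865 ≤ 988 < 10392 = q_3, so the answer is 31212/865.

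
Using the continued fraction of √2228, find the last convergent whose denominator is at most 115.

√2228 = [47; 4, 1, 22, 1, 4, 94, …] (period length 6).
Convergents:
  p_0/q_0 = 47/1
  p_1/q_1 = 189/4
  p_2/q_2 = 236/5
  p_3/q_3 = 5381/114
  p_4/q_4 = 5617/119
q_3 = 114 ≤ 115 < 119 = q_4, so the answer is 5381/114.

5381/114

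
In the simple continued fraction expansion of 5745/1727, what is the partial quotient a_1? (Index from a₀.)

5745 = 3·1727 + 564   →  a_0 = 3
1727 = 3·564 + 35   →  a_1 = 3

3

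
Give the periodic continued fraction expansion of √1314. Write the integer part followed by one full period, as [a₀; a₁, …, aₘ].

a₀ = ⌊√1314⌋ = 36.

[36; 4, 72]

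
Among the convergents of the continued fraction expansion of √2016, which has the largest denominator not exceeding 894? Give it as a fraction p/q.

39916/889

√2016 = [44; 1, 8, 1, 88, …] (period length 4).
Convergents:
  p_0/q_0 = 44/1
  p_1/q_1 = 45/1
  p_2/q_2 = 404/9
  p_3/q_3 = 449/10
  p_4/q_4 = 39916/889
  p_5/q_5 = 40365/899
q_4 = 889 ≤ 894 < 899 = q_5, so the answer is 39916/889.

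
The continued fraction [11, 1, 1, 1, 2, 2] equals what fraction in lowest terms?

Using pₖ = aₖpₖ₋₁ + pₖ₋₂ and qₖ = aₖqₖ₋₁ + qₖ₋₂:
  k=0: a=11, p=11, q=1
  k=1: a=1, p=12, q=1
  k=2: a=1, p=23, q=2
  k=3: a=1, p=35, q=3
  k=4: a=2, p=93, q=8
  k=5: a=2, p=221, q=19

221/19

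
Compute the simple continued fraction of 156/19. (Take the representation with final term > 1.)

[8; 4, 1, 3]

156 = 8·19 + 4
19 = 4·4 + 3
4 = 1·3 + 1
3 = 3·1 + 0  (stop)
So 156/19 = [8; 4, 1, 3].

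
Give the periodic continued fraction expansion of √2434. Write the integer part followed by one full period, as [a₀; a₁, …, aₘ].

a₀ = ⌊√2434⌋ = 49.
With m₀=0, d₀=1 and mₖ₊₁ = dₖaₖ − mₖ, dₖ₊₁ = (n − mₖ₊₁²)/dₖ, aₖ₊₁ = ⌊(a₀+mₖ₊₁)/dₖ₊₁⌋:
  k=1: m=49, d=33, a=2
  k=2: m=17, d=65, a=1
  k=3: m=48, d=2, a=48
  k=4: m=48, d=65, a=1
  k=5: m=17, d=33, a=2
  k=6: m=49, d=1, a=98
d=1 and a=2a₀=98 at k=6, so the next step gives (m, d) = (49, 33) again — its k=1 value — and the period has length 6.

[49; 2, 1, 48, 1, 2, 98]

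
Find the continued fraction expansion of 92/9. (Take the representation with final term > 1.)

[10; 4, 2]

92 = 10·9 + 2
9 = 4·2 + 1
2 = 2·1 + 0  (stop)
So 92/9 = [10; 4, 2].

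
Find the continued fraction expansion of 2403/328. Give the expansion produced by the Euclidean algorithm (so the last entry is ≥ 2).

[7; 3, 15, 3, 2]

2403 = 7·328 + 107
328 = 3·107 + 7
107 = 15·7 + 2
7 = 3·2 + 1
2 = 2·1 + 0  (stop)
So 2403/328 = [7; 3, 15, 3, 2].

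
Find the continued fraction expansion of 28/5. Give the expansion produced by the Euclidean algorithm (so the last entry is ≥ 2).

28 = 5×5 + 3
5 = 1×3 + 2
3 = 1×2 + 1
2 = 2×1 + 0  (stop)
So 28/5 = [5; 1, 1, 2].

[5; 1, 1, 2]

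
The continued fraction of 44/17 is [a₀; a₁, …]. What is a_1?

1

44 = 2·17 + 10   →  a_0 = 2
17 = 1·10 + 7   →  a_1 = 1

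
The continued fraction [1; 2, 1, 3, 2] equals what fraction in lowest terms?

Using pₖ = aₖpₖ₋₁ + pₖ₋₂ and qₖ = aₖqₖ₋₁ + qₖ₋₂:
  k=0: a=1, p=1, q=1
  k=1: a=2, p=3, q=2
  k=2: a=1, p=4, q=3
  k=3: a=3, p=15, q=11
  k=4: a=2, p=34, q=25

34/25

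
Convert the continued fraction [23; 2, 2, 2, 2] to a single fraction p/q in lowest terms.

679/29

Fold from the inside: start with 2/1.
  2 + 1/2 = 5/2
  2 + 2/5 = 12/5
  2 + 5/12 = 29/12
  23 + 12/29 = 679/29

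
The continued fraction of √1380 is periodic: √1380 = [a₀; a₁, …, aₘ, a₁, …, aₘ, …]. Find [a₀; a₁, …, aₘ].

a₀ = ⌊√1380⌋ = 37.
With m₀=0, d₀=1 and mₖ₊₁ = dₖaₖ − mₖ, dₖ₊₁ = (n − mₖ₊₁²)/dₖ, aₖ₊₁ = ⌊(a₀+mₖ₊₁)/dₖ₊₁⌋:
  k=1: m=37, d=11, a=6
  k=2: m=29, d=49, a=1
  k=3: m=20, d=20, a=2
  k=4: m=20, d=49, a=1
  k=5: m=29, d=11, a=6
  k=6: m=37, d=1, a=74
d=1 and a=2a₀=74 at k=6, so the next step gives (m, d) = (37, 11) again — its k=1 value — and the period has length 6.

[37; 6, 1, 2, 1, 6, 74]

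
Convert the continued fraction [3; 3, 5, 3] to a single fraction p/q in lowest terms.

Using pₖ = aₖpₖ₋₁ + pₖ₋₂ and qₖ = aₖqₖ₋₁ + qₖ₋₂:
  k=0: a=3, p=3, q=1
  k=1: a=3, p=10, q=3
  k=2: a=5, p=53, q=16
  k=3: a=3, p=169, q=51

169/51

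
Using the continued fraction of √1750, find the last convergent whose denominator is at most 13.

251/6

√1750 = [41; 1, 4, 1, 82, …] (period length 4).
Convergents:
  p_0/q_0 = 41/1
  p_1/q_1 = 42/1
  p_2/q_2 = 209/5
  p_3/q_3 = 251/6
  p_4/q_4 = 20791/497
q_3 = 6 ≤ 13 < 497 = q_4, so the answer is 251/6.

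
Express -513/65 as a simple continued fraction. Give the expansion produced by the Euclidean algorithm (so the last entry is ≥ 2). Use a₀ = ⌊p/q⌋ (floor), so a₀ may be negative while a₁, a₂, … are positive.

[-8; 9, 3, 2]

-513 = -8*65 + 7
65 = 9*7 + 2
7 = 3*2 + 1
2 = 2*1 + 0  (stop)
So -513/65 = [-8; 9, 3, 2].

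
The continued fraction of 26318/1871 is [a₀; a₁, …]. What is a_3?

26318 = 14·1871 + 124   →  a_0 = 14
1871 = 15·124 + 11   →  a_1 = 15
124 = 11·11 + 3   →  a_2 = 11
11 = 3·3 + 2   →  a_3 = 3

3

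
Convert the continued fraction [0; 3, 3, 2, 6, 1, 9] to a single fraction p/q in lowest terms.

Using pₖ = aₖpₖ₋₁ + pₖ₋₂ and qₖ = aₖqₖ₋₁ + qₖ₋₂:
  k=0: a=0, p=0, q=1
  k=1: a=3, p=1, q=3
  k=2: a=3, p=3, q=10
  k=3: a=2, p=7, q=23
  k=4: a=6, p=45, q=148
  k=5: a=1, p=52, q=171
  k=6: a=9, p=513, q=1687

513/1687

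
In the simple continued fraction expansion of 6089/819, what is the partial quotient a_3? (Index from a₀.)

3

6089 = 7·819 + 356   →  a_0 = 7
819 = 2·356 + 107   →  a_1 = 2
356 = 3·107 + 35   →  a_2 = 3
107 = 3·35 + 2   →  a_3 = 3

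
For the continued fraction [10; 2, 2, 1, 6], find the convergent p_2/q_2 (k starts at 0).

52/5

Using pₖ = aₖpₖ₋₁ + pₖ₋₂, qₖ = aₖqₖ₋₁ + qₖ₋₂ (with p₋₁=1, p₋₂=0, q₋₁=0, q₋₂=1):
  k=0: a=10, p=10, q=1
  k=1: a=2, p=21, q=2
  k=2: a=2, p=52, q=5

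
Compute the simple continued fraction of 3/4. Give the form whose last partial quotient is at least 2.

[0; 1, 3]

3 = 0*4 + 3
4 = 1*3 + 1
3 = 3*1 + 0  (stop)
So 3/4 = [0; 1, 3].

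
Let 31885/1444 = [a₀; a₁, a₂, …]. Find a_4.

12

31885 = 22·1444 + 117   →  a_0 = 22
1444 = 12·117 + 40   →  a_1 = 12
117 = 2·40 + 37   →  a_2 = 2
40 = 1·37 + 3   →  a_3 = 1
37 = 12·3 + 1   →  a_4 = 12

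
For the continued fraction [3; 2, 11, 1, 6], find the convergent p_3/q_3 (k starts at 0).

87/25

Using pₖ = aₖpₖ₋₁ + pₖ₋₂, qₖ = aₖqₖ₋₁ + qₖ₋₂ (with p₋₁=1, p₋₂=0, q₋₁=0, q₋₂=1):
  k=0: a=3, p=3, q=1
  k=1: a=2, p=7, q=2
  k=2: a=11, p=80, q=23
  k=3: a=1, p=87, q=25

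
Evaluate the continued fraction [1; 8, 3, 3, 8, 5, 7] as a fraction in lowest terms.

Fold from the inside: start with 7/1.
  5 + 1/7 = 36/7
  8 + 7/36 = 295/36
  3 + 36/295 = 921/295
  3 + 295/921 = 3058/921
  8 + 921/3058 = 25385/3058
  1 + 3058/25385 = 28443/25385

28443/25385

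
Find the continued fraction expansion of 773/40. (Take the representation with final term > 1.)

773 = 19*40 + 13
40 = 3*13 + 1
13 = 13*1 + 0  (stop)
So 773/40 = [19; 3, 13].

[19; 3, 13]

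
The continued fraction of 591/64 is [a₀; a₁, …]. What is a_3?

1

591 = 9·64 + 15   →  a_0 = 9
64 = 4·15 + 4   →  a_1 = 4
15 = 3·4 + 3   →  a_2 = 3
4 = 1·3 + 1   →  a_3 = 1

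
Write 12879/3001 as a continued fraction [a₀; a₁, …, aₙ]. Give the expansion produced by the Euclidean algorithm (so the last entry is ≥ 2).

[4; 3, 2, 3, 17, 1, 1, 3]

12879 = 4*3001 + 875
3001 = 3*875 + 376
875 = 2*376 + 123
376 = 3*123 + 7
123 = 17*7 + 4
7 = 1*4 + 3
4 = 1*3 + 1
3 = 3*1 + 0  (stop)
So 12879/3001 = [4; 3, 2, 3, 17, 1, 1, 3].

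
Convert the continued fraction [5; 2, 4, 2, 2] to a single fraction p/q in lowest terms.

267/49

Fold from the inside: start with 2/1.
  2 + 1/2 = 5/2
  4 + 2/5 = 22/5
  2 + 5/22 = 49/22
  5 + 22/49 = 267/49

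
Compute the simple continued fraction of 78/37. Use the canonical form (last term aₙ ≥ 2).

[2; 9, 4]

78 = 2×37 + 4
37 = 9×4 + 1
4 = 4×1 + 0  (stop)
So 78/37 = [2; 9, 4].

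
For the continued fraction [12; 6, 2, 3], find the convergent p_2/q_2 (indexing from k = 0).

158/13

Using pₖ = aₖpₖ₋₁ + pₖ₋₂, qₖ = aₖqₖ₋₁ + qₖ₋₂ (with p₋₁=1, p₋₂=0, q₋₁=0, q₋₂=1):
  k=0: a=12, p=12, q=1
  k=1: a=6, p=73, q=6
  k=2: a=2, p=158, q=13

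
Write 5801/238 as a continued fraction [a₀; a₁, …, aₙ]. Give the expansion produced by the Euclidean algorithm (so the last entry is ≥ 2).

[24; 2, 1, 2, 14, 2]

5801 = 24×238 + 89
238 = 2×89 + 60
89 = 1×60 + 29
60 = 2×29 + 2
29 = 14×2 + 1
2 = 2×1 + 0  (stop)
So 5801/238 = [24; 2, 1, 2, 14, 2].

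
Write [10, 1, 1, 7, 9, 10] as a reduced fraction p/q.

14588/1385

Using pₖ = aₖpₖ₋₁ + pₖ₋₂ and qₖ = aₖqₖ₋₁ + qₖ₋₂:
  k=0: a=10, p=10, q=1
  k=1: a=1, p=11, q=1
  k=2: a=1, p=21, q=2
  k=3: a=7, p=158, q=15
  k=4: a=9, p=1443, q=137
  k=5: a=10, p=14588, q=1385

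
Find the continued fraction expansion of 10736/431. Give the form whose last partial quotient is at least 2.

10736 = 24·431 + 392
431 = 1·392 + 39
392 = 10·39 + 2
39 = 19·2 + 1
2 = 2·1 + 0  (stop)
So 10736/431 = [24; 1, 10, 19, 2].

[24; 1, 10, 19, 2]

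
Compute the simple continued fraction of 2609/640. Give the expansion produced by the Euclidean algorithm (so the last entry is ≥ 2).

2609 = 4·640 + 49
640 = 13·49 + 3
49 = 16·3 + 1
3 = 3·1 + 0  (stop)
So 2609/640 = [4; 13, 16, 3].

[4; 13, 16, 3]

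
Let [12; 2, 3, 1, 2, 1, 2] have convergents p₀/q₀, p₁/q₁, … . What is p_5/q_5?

Using pₖ = aₖpₖ₋₁ + pₖ₋₂, qₖ = aₖqₖ₋₁ + qₖ₋₂ (with p₋₁=1, p₋₂=0, q₋₁=0, q₋₂=1):
  k=0: a=12, p=12, q=1
  k=1: a=2, p=25, q=2
  k=2: a=3, p=87, q=7
  k=3: a=1, p=112, q=9
  k=4: a=2, p=311, q=25
  k=5: a=1, p=423, q=34

423/34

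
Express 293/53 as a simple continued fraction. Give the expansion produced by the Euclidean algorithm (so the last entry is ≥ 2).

293 = 5·53 + 28
53 = 1·28 + 25
28 = 1·25 + 3
25 = 8·3 + 1
3 = 3·1 + 0  (stop)
So 293/53 = [5; 1, 1, 8, 3].

[5; 1, 1, 8, 3]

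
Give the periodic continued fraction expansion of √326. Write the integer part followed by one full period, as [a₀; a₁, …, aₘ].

[18; 18, 36]

a₀ = ⌊√326⌋ = 18.
With m₀=0, d₀=1 and mₖ₊₁ = dₖaₖ − mₖ, dₖ₊₁ = (n − mₖ₊₁²)/dₖ, aₖ₊₁ = ⌊(a₀+mₖ₊₁)/dₖ₊₁⌋:
  k=1: m=18, d=2, a=18
  k=2: m=18, d=1, a=36
d=1 and a=2a₀=36 at k=2, so the next step gives (m, d) = (18, 2) again — its k=1 value — and the period has length 2.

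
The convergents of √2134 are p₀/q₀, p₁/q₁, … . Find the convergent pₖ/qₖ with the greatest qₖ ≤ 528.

9701/210

√2134 = [46; 5, 8, 5, 92, …] (period length 4).
Convergents:
  p_0/q_0 = 46/1
  p_1/q_1 = 231/5
  p_2/q_2 = 1894/41
  p_3/q_3 = 9701/210
  p_4/q_4 = 894386/19361
q_3 = 210 ≤ 528 < 19361 = q_4, so the answer is 9701/210.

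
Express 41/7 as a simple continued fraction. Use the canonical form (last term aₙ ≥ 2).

41 = 5·7 + 6
7 = 1·6 + 1
6 = 6·1 + 0  (stop)
So 41/7 = [5; 1, 6].

[5; 1, 6]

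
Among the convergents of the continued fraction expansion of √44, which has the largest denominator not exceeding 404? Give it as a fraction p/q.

2514/379

√44 = [6; 1, 1, 1, 2, 1, 1, 1, 12, …] (period length 8).
Convergents:
  p_0/q_0 = 6/1
  p_1/q_1 = 7/1
  p_2/q_2 = 13/2
  p_3/q_3 = 20/3
  p_4/q_4 = 53/8
  p_5/q_5 = 73/11
  p_6/q_6 = 126/19
  p_7/q_7 = 199/30
  p_8/q_8 = 2514/379
  p_9/q_9 = 2713/409
q_8 = 379 ≤ 404 < 409 = q_9, so the answer is 2514/379.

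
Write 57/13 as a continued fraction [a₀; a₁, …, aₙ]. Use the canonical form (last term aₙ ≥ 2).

[4; 2, 1, 1, 2]

57 = 4*13 + 5
13 = 2*5 + 3
5 = 1*3 + 2
3 = 1*2 + 1
2 = 2*1 + 0  (stop)
So 57/13 = [4; 2, 1, 1, 2].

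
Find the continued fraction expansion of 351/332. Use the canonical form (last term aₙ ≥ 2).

[1; 17, 2, 9]

351 = 1×332 + 19
332 = 17×19 + 9
19 = 2×9 + 1
9 = 9×1 + 0  (stop)
So 351/332 = [1; 17, 2, 9].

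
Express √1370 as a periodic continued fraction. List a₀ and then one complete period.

a₀ = ⌊√1370⌋ = 37.
With m₀=0, d₀=1 and mₖ₊₁ = dₖaₖ − mₖ, dₖ₊₁ = (n − mₖ₊₁²)/dₖ, aₖ₊₁ = ⌊(a₀+mₖ₊₁)/dₖ₊₁⌋:
  k=1: m=37, d=1, a=74
d=1 and a=2a₀=74 at k=1, so the next step gives (m, d) = (37, 1) again — its k=1 value — and the period has length 1.

[37; 74]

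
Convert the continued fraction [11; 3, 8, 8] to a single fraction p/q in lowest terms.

2298/203

Using pₖ = aₖpₖ₋₁ + pₖ₋₂ and qₖ = aₖqₖ₋₁ + qₖ₋₂:
  k=0: a=11, p=11, q=1
  k=1: a=3, p=34, q=3
  k=2: a=8, p=283, q=25
  k=3: a=8, p=2298, q=203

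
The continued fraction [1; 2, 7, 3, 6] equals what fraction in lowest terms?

436/297

Fold from the inside: start with 6/1.
  3 + 1/6 = 19/6
  7 + 6/19 = 139/19
  2 + 19/139 = 297/139
  1 + 139/297 = 436/297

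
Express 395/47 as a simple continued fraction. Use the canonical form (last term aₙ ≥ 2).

395 = 8×47 + 19
47 = 2×19 + 9
19 = 2×9 + 1
9 = 9×1 + 0  (stop)
So 395/47 = [8; 2, 2, 9].

[8; 2, 2, 9]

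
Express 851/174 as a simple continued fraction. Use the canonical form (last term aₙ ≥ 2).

851 = 4·174 + 155
174 = 1·155 + 19
155 = 8·19 + 3
19 = 6·3 + 1
3 = 3·1 + 0  (stop)
So 851/174 = [4; 1, 8, 6, 3].

[4; 1, 8, 6, 3]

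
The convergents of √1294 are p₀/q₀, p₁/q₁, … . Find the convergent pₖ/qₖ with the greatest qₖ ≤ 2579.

√1294 = [35; 1, 34, 1, 70, …] (period length 4).
Convergents:
  p_0/q_0 = 35/1
  p_1/q_1 = 36/1
  p_2/q_2 = 1259/35
  p_3/q_3 = 1295/36
  p_4/q_4 = 91909/2555
  p_5/q_5 = 93204/2591
q_4 = 2555 ≤ 2579 < 2591 = q_5, so the answer is 91909/2555.

91909/2555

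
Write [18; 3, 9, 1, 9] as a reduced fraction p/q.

5625/307

Fold from the inside: start with 9/1.
  1 + 1/9 = 10/9
  9 + 9/10 = 99/10
  3 + 10/99 = 307/99
  18 + 99/307 = 5625/307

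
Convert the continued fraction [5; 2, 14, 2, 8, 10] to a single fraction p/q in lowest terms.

Fold from the inside: start with 10/1.
  8 + 1/10 = 81/10
  2 + 10/81 = 172/81
  14 + 81/172 = 2489/172
  2 + 172/2489 = 5150/2489
  5 + 2489/5150 = 28239/5150

28239/5150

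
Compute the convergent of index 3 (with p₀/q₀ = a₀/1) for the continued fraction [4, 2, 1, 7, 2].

Using pₖ = aₖpₖ₋₁ + pₖ₋₂, qₖ = aₖqₖ₋₁ + qₖ₋₂ (with p₋₁=1, p₋₂=0, q₋₁=0, q₋₂=1):
  k=0: a=4, p=4, q=1
  k=1: a=2, p=9, q=2
  k=2: a=1, p=13, q=3
  k=3: a=7, p=100, q=23

100/23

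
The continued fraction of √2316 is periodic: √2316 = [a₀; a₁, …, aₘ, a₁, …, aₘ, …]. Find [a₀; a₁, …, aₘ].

[48; 8, 96]

a₀ = ⌊√2316⌋ = 48.
With m₀=0, d₀=1 and mₖ₊₁ = dₖaₖ − mₖ, dₖ₊₁ = (n − mₖ₊₁²)/dₖ, aₖ₊₁ = ⌊(a₀+mₖ₊₁)/dₖ₊₁⌋:
  k=1: m=48, d=12, a=8
  k=2: m=48, d=1, a=96
d=1 and a=2a₀=96 at k=2, so the next step gives (m, d) = (48, 12) again — its k=1 value — and the period has length 2.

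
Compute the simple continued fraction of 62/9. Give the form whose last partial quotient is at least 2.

[6; 1, 8]

62 = 6·9 + 8
9 = 1·8 + 1
8 = 8·1 + 0  (stop)
So 62/9 = [6; 1, 8].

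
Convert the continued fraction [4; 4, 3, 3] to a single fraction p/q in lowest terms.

182/43

Fold from the inside: start with 3/1.
  3 + 1/3 = 10/3
  4 + 3/10 = 43/10
  4 + 10/43 = 182/43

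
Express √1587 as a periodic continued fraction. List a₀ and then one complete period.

a₀ = ⌊√1587⌋ = 39.
With m₀=0, d₀=1 and mₖ₊₁ = dₖaₖ − mₖ, dₖ₊₁ = (n − mₖ₊₁²)/dₖ, aₖ₊₁ = ⌊(a₀+mₖ₊₁)/dₖ₊₁⌋:
  k=1: m=39, d=66, a=1
  k=2: m=27, d=13, a=5
  k=3: m=38, d=11, a=7
  k=4: m=39, d=6, a=13
  k=5: m=39, d=11, a=7
  k=6: m=38, d=13, a=5
  k=7: m=27, d=66, a=1
  k=8: m=39, d=1, a=78
d=1 and a=2a₀=78 at k=8, so the next step gives (m, d) = (39, 66) again — its k=1 value — and the period has length 8.

[39; 1, 5, 7, 13, 7, 5, 1, 78]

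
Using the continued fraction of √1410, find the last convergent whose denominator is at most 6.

75/2

√1410 = [37; 1, 1, 4, 1, 1, 74, …] (period length 6).
Convergents:
  p_0/q_0 = 37/1
  p_1/q_1 = 38/1
  p_2/q_2 = 75/2
  p_3/q_3 = 338/9
q_2 = 2 ≤ 6 < 9 = q_3, so the answer is 75/2.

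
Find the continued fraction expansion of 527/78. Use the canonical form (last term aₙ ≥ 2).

[6; 1, 3, 9, 2]

527 = 6*78 + 59
78 = 1*59 + 19
59 = 3*19 + 2
19 = 9*2 + 1
2 = 2*1 + 0  (stop)
So 527/78 = [6; 1, 3, 9, 2].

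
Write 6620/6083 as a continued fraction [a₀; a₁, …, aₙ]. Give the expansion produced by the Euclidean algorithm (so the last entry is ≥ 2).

[1; 11, 3, 19, 1, 1, 4]

6620 = 1·6083 + 537
6083 = 11·537 + 176
537 = 3·176 + 9
176 = 19·9 + 5
9 = 1·5 + 4
5 = 1·4 + 1
4 = 4·1 + 0  (stop)
So 6620/6083 = [1; 11, 3, 19, 1, 1, 4].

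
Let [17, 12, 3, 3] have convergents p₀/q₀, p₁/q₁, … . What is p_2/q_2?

Using pₖ = aₖpₖ₋₁ + pₖ₋₂, qₖ = aₖqₖ₋₁ + qₖ₋₂ (with p₋₁=1, p₋₂=0, q₋₁=0, q₋₂=1):
  k=0: a=17, p=17, q=1
  k=1: a=12, p=205, q=12
  k=2: a=3, p=632, q=37

632/37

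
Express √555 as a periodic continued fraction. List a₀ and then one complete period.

[23; 1, 1, 3, 1, 3, 1, 1, 46]

a₀ = ⌊√555⌋ = 23.
With m₀=0, d₀=1 and mₖ₊₁ = dₖaₖ − mₖ, dₖ₊₁ = (n − mₖ₊₁²)/dₖ, aₖ₊₁ = ⌊(a₀+mₖ₊₁)/dₖ₊₁⌋:
  k=1: m=23, d=26, a=1
  k=2: m=3, d=21, a=1
  k=3: m=18, d=11, a=3
  k=4: m=15, d=30, a=1
  k=5: m=15, d=11, a=3
  k=6: m=18, d=21, a=1
  k=7: m=3, d=26, a=1
  k=8: m=23, d=1, a=46
d=1 and a=2a₀=46 at k=8, so the next step gives (m, d) = (23, 26) again — its k=1 value — and the period has length 8.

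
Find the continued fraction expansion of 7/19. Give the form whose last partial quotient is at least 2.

[0; 2, 1, 2, 2]

7 = 0*19 + 7
19 = 2*7 + 5
7 = 1*5 + 2
5 = 2*2 + 1
2 = 2*1 + 0  (stop)
So 7/19 = [0; 2, 1, 2, 2].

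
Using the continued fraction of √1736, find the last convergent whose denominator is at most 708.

20791/499

√1736 = [41; 1, 1, 1, 82, …] (period length 4).
Convergents:
  p_0/q_0 = 41/1
  p_1/q_1 = 42/1
  p_2/q_2 = 83/2
  p_3/q_3 = 125/3
  p_4/q_4 = 10333/248
  p_5/q_5 = 10458/251
  p_6/q_6 = 20791/499
  p_7/q_7 = 31249/750
q_6 = 499 ≤ 708 < 750 = q_7, so the answer is 20791/499.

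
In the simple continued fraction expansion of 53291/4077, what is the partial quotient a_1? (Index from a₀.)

53291 = 13·4077 + 290   →  a_0 = 13
4077 = 14·290 + 17   →  a_1 = 14

14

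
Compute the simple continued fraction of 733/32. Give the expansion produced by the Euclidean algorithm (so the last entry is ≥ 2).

733 = 22×32 + 29
32 = 1×29 + 3
29 = 9×3 + 2
3 = 1×2 + 1
2 = 2×1 + 0  (stop)
So 733/32 = [22; 1, 9, 1, 2].

[22; 1, 9, 1, 2]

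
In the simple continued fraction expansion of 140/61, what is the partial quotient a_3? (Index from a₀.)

140 = 2·61 + 18   →  a_0 = 2
61 = 3·18 + 7   →  a_1 = 3
18 = 2·7 + 4   →  a_2 = 2
7 = 1·4 + 3   →  a_3 = 1

1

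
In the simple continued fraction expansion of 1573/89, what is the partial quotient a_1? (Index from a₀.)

1

1573 = 17·89 + 60   →  a_0 = 17
89 = 1·60 + 29   →  a_1 = 1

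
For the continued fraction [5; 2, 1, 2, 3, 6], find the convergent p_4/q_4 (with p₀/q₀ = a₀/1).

Using pₖ = aₖpₖ₋₁ + pₖ₋₂, qₖ = aₖqₖ₋₁ + qₖ₋₂ (with p₋₁=1, p₋₂=0, q₋₁=0, q₋₂=1):
  k=0: a=5, p=5, q=1
  k=1: a=2, p=11, q=2
  k=2: a=1, p=16, q=3
  k=3: a=2, p=43, q=8
  k=4: a=3, p=145, q=27

145/27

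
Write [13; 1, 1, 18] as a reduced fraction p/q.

500/37

Using pₖ = aₖpₖ₋₁ + pₖ₋₂ and qₖ = aₖqₖ₋₁ + qₖ₋₂:
  k=0: a=13, p=13, q=1
  k=1: a=1, p=14, q=1
  k=2: a=1, p=27, q=2
  k=3: a=18, p=500, q=37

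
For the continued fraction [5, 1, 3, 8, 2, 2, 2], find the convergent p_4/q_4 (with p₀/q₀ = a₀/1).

403/70

Using pₖ = aₖpₖ₋₁ + pₖ₋₂, qₖ = aₖqₖ₋₁ + qₖ₋₂ (with p₋₁=1, p₋₂=0, q₋₁=0, q₋₂=1):
  k=0: a=5, p=5, q=1
  k=1: a=1, p=6, q=1
  k=2: a=3, p=23, q=4
  k=3: a=8, p=190, q=33
  k=4: a=2, p=403, q=70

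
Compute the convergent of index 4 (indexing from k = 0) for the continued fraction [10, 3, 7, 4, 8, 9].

7739/750

Using pₖ = aₖpₖ₋₁ + pₖ₋₂, qₖ = aₖqₖ₋₁ + qₖ₋₂ (with p₋₁=1, p₋₂=0, q₋₁=0, q₋₂=1):
  k=0: a=10, p=10, q=1
  k=1: a=3, p=31, q=3
  k=2: a=7, p=227, q=22
  k=3: a=4, p=939, q=91
  k=4: a=8, p=7739, q=750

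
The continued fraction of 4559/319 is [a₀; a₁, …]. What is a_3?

4559 = 14·319 + 93   →  a_0 = 14
319 = 3·93 + 40   →  a_1 = 3
93 = 2·40 + 13   →  a_2 = 2
40 = 3·13 + 1   →  a_3 = 3

3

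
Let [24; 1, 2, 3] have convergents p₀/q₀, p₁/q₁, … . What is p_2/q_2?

74/3

Using pₖ = aₖpₖ₋₁ + pₖ₋₂, qₖ = aₖqₖ₋₁ + qₖ₋₂ (with p₋₁=1, p₋₂=0, q₋₁=0, q₋₂=1):
  k=0: a=24, p=24, q=1
  k=1: a=1, p=25, q=1
  k=2: a=2, p=74, q=3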